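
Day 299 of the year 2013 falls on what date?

January has 31 days (299 − 31 = 268 remain).
February has 28 days (268 − 28 = 240 remain).
March has 31 days (240 − 31 = 209 remain).
April has 30 days (209 − 30 = 179 remain).
May has 31 days (179 − 31 = 148 remain).
June has 30 days (148 − 30 = 118 remain).
July has 31 days (118 − 31 = 87 remain).
August has 31 days (87 − 31 = 56 remain).
September has 30 days (56 − 30 = 26 remain).
26 into October → October 26.

2013-10-26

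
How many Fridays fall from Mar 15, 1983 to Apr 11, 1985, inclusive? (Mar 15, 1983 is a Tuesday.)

Mar 15, 1983 is a Tuesday; the first Friday on or after it is Mar 18, 1983 (3 days later).
From Mar 18, 1983 to Apr 11, 1985: 288 + 366 + 101 = 755 days (rest of 1983, 1984, to Apr 11, 1985 in 1985).
755 ÷ 7 = 107 full weeks with remainder 6, so 107 more Fridays after the first → 108.

108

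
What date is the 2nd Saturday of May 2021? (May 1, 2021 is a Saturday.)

May 8, 2021

May 2021 begins on a Saturday, so the first Saturday is May 1.
The 2nd Saturday is 1 weeks later: 1 + 7 = 8.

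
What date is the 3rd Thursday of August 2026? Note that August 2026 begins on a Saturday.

August 2026 begins on a Saturday, so the first Thursday is August 6 (5 days later).
The 3rd Thursday is 2 weeks later: 6 + 14 = 20.

August 20, 2026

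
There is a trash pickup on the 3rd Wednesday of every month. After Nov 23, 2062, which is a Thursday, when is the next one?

Nov 2062 starts on a Wednesday; its first Wednesday is the 1st, so the 3rd Wednesday is the 15th — Nov 15, 2062.
That is not after Nov 23, 2062, so look at Dec 2062.
Dec 2062 starts on a Friday; its first Wednesday is the 6th, so the 3rd Wednesday is the 20th — Dec 20, 2062.

Dec 20, 2062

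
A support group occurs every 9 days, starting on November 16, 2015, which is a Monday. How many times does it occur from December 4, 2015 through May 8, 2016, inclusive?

18

Occurrences land 9·i days after November 16, 2015 for i = 0, 1, 2, …
December 4, 2015 is 18 days after the start; 18 ÷ 9 = 2 remainder 0. First occurrence in the window: #3 on December 4, 2015 (2×9 = 18 days in).
May 8, 2016 is 174 days after the start; 174 ÷ 9 = 19 remainder 3. Last occurrence in the window: #20 on May 5, 2016.
Occurrences #3 through #20: 18 in total.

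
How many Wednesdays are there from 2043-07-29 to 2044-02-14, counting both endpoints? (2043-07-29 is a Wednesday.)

2043-07-29 is a Wednesday; the first Wednesday on or after it is 2043-07-29.
From 2043-07-29 to 2044-02-14: 2 + 31 + 30 + 31 + 30 + 31 + 31 + 14 = 200 days (rest of July, August, September, October, November, December, January, February).
200 ÷ 7 = 28 full weeks with remainder 4, so 28 more Wednesdays after the first → 29.

29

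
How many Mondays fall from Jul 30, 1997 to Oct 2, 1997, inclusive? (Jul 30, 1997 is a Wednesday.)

9

Jul 30, 1997 is a Wednesday; the first Monday on or after it is Aug 4, 1997 (5 days later).
From Aug 4, 1997 to Oct 2, 1997: 27 + 30 + 2 = 59 days (rest of Aug, Sep, Oct).
59 ÷ 7 = 8 full weeks with remainder 3, so 8 more Mondays after the first → 9.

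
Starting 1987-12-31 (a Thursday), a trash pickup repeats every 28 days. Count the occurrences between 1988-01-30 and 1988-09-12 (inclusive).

8

Occurrences land 28·i days after 1987-12-31 for i = 0, 1, 2, …
1988-01-30 is 30 days after the start; 30 ÷ 28 = 1 remainder 2; since the remainder is 2, round up to i = 2. First occurrence in the window: #3 on 1988-02-25 (2×28 = 56 days in).
1988-09-12 is 256 days after the start; 256 ÷ 28 = 9 remainder 4. Last occurrence in the window: #10 on 1988-09-08.
Occurrences #3 through #10: 8 in total.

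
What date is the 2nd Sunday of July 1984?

July 8, 1984

July 1984 begins on a Sunday, so the first Sunday is July 1.
The 2nd Sunday is 1 weeks later: 1 + 7 = 8.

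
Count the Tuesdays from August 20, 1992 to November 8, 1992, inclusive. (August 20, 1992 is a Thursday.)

August 20, 1992 is a Thursday; the first Tuesday on or after it is August 25, 1992 (5 days later).
From August 25, 1992 to November 8, 1992: 6 + 30 + 31 + 8 = 75 days (rest of August, September, October, November).
75 ÷ 7 = 10 full weeks with remainder 5, so 10 more Tuesdays after the first → 11.

11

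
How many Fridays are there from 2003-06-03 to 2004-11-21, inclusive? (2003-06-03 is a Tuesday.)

77

2003-06-03 is a Tuesday; the first Friday on or after it is 2003-06-06 (3 days later).
From 2003-06-06 to 2004-11-21: 208 + 326 = 534 days (rest of 2003, to 2004-11-21 in 2004).
534 ÷ 7 = 76 full weeks with remainder 2, so 76 more Fridays after the first → 77.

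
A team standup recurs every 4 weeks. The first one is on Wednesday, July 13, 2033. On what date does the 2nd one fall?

The 2nd occurrence is 1 interval after the first: 1 × 28 = 28 days after July 13, 2033.
July has 31 days — 18 days to the end of July leaves 10.
10 days into August → August 10, 2033.

August 10, 2033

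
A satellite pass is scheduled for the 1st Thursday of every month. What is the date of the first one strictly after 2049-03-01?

March 2049 starts on a Monday, so its 1st Thursday is 2049-03-04 (3 days in).
2049-03-04 is after 2049-03-01, so that is the next one.

2049-03-04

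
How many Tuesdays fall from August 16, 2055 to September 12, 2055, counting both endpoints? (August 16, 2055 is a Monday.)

August 16, 2055 is a Monday; the first Tuesday on or after it is August 17, 2055 (1 day later).
From August 17, 2055 to September 12, 2055: 14 + 12 = 26 days (rest of August, September).
26 ÷ 7 = 3 full weeks with remainder 5, so 3 more Tuesdays after the first → 4.

4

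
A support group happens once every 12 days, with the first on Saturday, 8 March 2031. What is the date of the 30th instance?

The 30th occurrence is 29 intervals after the first: 29 × 12 = 348 days after 8 March 2031.
March has 31 days — 23 days to the end of March leaves 325.
April has 30 days (295 left).
May has 31 days (264 left).
June has 30 days (234 left).
July has 31 days (203 left).
August has 31 days (172 left).
September has 30 days (142 left).
October has 31 days (111 left).
November has 30 days (81 left).
December has 31 days (50 left).
January has 31 days (19 left).
19 days into February → 19 February 2032.

19 February 2032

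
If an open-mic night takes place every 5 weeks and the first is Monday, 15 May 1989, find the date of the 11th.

The 11th occurrence is 10 intervals after the first: 10 × 35 = 350 days after 15 May 1989.
May has 31 days — 16 days to the end of May leaves 334.
June has 30 days (304 left).
July has 31 days (273 left).
August has 31 days (242 left).
September has 30 days (212 left).
October has 31 days (181 left).
November has 30 days (151 left).
December has 31 days (120 left).
January has 31 days (89 left).
February has 28 days (61 left).
March has 31 days (30 left).
30 days into April → 30 April 1990.

30 April 1990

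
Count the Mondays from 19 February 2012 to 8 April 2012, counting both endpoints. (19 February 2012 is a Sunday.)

7

19 February 2012 is a Sunday; the first Monday on or after it is 20 February 2012 (1 day later).
From 20 February 2012 to 8 April 2012: 9 + 31 + 8 = 48 days (rest of February, March, April).
48 ÷ 7 = 6 full weeks with remainder 6, so 6 more Mondays after the first → 7.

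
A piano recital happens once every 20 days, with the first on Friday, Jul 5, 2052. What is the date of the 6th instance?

Oct 13, 2052

The 6th occurrence is 5 intervals after the first: 5 × 20 = 100 days after Jul 5, 2052.
Jul has 31 days — 26 days to the end of Jul leaves 74.
Aug has 31 days (43 left).
Sep has 30 days (13 left).
13 days into Oct → Oct 13, 2052.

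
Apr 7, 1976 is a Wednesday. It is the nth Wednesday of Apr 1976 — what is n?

Day 7 falls in week ⌈7/7⌉ of the month.
Days 1–7 hold the 1st Wednesday, 8–14 the 2nd, 15–21 the 3rd, 22–28 the 4th, 29–31 the 5th.
7 is in the range for the 1st.

1st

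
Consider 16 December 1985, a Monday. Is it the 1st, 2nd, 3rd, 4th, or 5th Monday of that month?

3rd

Day 16 falls in week ⌈16/7⌉ of the month.
Days 1–7 hold the 1st Monday, 8–14 the 2nd, 15–21 the 3rd, 22–28 the 4th, 29–31 the 5th.
16 is in the range for the 3rd.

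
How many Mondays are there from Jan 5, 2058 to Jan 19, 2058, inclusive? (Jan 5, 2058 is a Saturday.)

Jan 5, 2058 is a Saturday; the first Monday on or after it is Jan 7, 2058 (2 days later).
From Jan 7, 2058 to Jan 19, 2058 is 19 − 7 = 12 days.
12 ÷ 7 = 1 full weeks with remainder 5, so 1 more Mondays after the first → 2.

2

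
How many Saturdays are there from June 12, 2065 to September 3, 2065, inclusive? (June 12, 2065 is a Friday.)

12

June 12, 2065 is a Friday; the first Saturday on or after it is June 13, 2065 (1 day later).
From June 13, 2065 to September 3, 2065: 17 + 31 + 31 + 3 = 82 days (rest of June, July, August, September).
82 ÷ 7 = 11 full weeks with remainder 5, so 11 more Saturdays after the first → 12.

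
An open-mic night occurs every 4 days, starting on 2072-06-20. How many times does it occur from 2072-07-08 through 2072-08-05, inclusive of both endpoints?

7

Occurrences land 4·i days after 2072-06-20 for i = 0, 1, 2, …
2072-07-08 is 18 days after the start; 18 ÷ 4 = 4 remainder 2; since the remainder is 2, round up to i = 5. First occurrence in the window: #6 on 2072-07-10 (5×4 = 20 days in).
2072-08-05 is 46 days after the start; 46 ÷ 4 = 11 remainder 2. Last occurrence in the window: #12 on 2072-08-03.
Occurrences #6 through #12: 7 in total.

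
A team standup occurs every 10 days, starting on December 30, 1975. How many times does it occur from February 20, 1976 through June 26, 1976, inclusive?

Occurrences land 10·i days after December 30, 1975 for i = 0, 1, 2, …
February 20, 1976 is 52 days after the start; 52 ÷ 10 = 5 remainder 2; since the remainder is 2, round up to i = 6. First occurrence in the window: #7 on February 28, 1976 (6×10 = 60 days in).
June 26, 1976 is 179 days after the start; 179 ÷ 10 = 17 remainder 9. Last occurrence in the window: #18 on June 17, 1976.
Occurrences #7 through #18: 12 in total.

12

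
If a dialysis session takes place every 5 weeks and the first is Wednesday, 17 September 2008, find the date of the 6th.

The 6th occurrence is 5 intervals after the first: 5 × 35 = 175 days after 17 September 2008.
September has 30 days — 13 days to the end of September leaves 162.
October has 31 days (131 left).
November has 30 days (101 left).
December has 31 days (70 left).
January has 31 days (39 left).
February has 28 days (11 left).
11 days into March → 11 March 2009.

11 March 2009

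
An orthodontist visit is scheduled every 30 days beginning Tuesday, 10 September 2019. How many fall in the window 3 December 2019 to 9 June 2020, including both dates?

7

Occurrences land 30·i days after 10 September 2019 for i = 0, 1, 2, …
3 December 2019 is 84 days after the start; 84 ÷ 30 = 2 remainder 24; since the remainder is 24, round up to i = 3. First occurrence in the window: #4 on 9 December 2019 (3×30 = 90 days in).
9 June 2020 is 273 days after the start; 273 ÷ 30 = 9 remainder 3. Last occurrence in the window: #10 on 6 June 2020.
Occurrences #4 through #10: 7 in total.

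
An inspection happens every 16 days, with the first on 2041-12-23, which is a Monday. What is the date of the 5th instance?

The 5th occurrence is 4 intervals after the first: 4 × 16 = 64 days after 2041-12-23.
December has 31 days — 8 days to the end of December leaves 56.
January has 31 days (25 left).
25 days into February → 2042-02-25.

2042-02-25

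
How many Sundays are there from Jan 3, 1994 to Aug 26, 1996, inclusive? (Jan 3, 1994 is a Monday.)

138

Jan 3, 1994 is a Monday; the first Sunday on or after it is Jan 9, 1994 (6 days later).
From Jan 9, 1994 to Aug 26, 1996: 356 + 365 + 239 = 960 days (rest of 1994, 1995, to Aug 26, 1996 in 1996).
960 ÷ 7 = 137 full weeks with remainder 1, so 137 more Sundays after the first → 138.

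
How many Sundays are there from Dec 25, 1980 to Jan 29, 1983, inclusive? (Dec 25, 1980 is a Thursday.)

109

Dec 25, 1980 is a Thursday; the first Sunday on or after it is Dec 28, 1980 (3 days later).
From Dec 28, 1980 to Jan 29, 1983: 3 + 365 + 365 + 29 = 762 days (rest of 1980, 1981, 1982, to Jan 29, 1983 in 1983).
762 ÷ 7 = 108 full weeks with remainder 6, so 108 more Sundays after the first → 109.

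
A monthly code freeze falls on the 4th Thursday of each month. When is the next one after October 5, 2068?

October 2068 starts on a Monday; its first Thursday is the 4th, so the 4th Thursday is the 25th — October 25, 2068.
October 25, 2068 is after October 5, 2068, so that is the next one.

October 25, 2068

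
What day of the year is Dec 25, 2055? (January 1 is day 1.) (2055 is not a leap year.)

Days in months before Dec: 31 + 28 + 31 + 30 + 31 + 30 + 31 + 31 + 30 + 31 + 30 = 334.
Plus 25 days into Dec → day 359.

359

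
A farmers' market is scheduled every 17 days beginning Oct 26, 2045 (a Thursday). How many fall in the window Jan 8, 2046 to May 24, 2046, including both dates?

Occurrences land 17·i days after Oct 26, 2045 for i = 0, 1, 2, …
Jan 8, 2046 is 74 days after the start; 74 ÷ 17 = 4 remainder 6; since the remainder is 6, round up to i = 5. First occurrence in the window: #6 on Jan 19, 2046 (5×17 = 85 days in).
May 24, 2046 is 210 days after the start; 210 ÷ 17 = 12 remainder 6. Last occurrence in the window: #13 on May 18, 2046.
Occurrences #6 through #13: 8 in total.

8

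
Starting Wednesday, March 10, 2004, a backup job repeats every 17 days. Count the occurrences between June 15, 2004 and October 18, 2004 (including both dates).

8

Occurrences land 17·i days after March 10, 2004 for i = 0, 1, 2, …
June 15, 2004 is 97 days after the start; 97 ÷ 17 = 5 remainder 12; since the remainder is 12, round up to i = 6. First occurrence in the window: #7 on June 20, 2004 (6×17 = 102 days in).
October 18, 2004 is 222 days after the start; 222 ÷ 17 = 13 remainder 1. Last occurrence in the window: #14 on October 17, 2004.
Occurrences #7 through #14: 8 in total.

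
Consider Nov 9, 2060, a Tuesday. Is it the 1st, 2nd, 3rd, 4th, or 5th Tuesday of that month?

Day 9 falls in week ⌈9/7⌉ of the month.
Days 1–7 hold the 1st Tuesday, 8–14 the 2nd, 15–21 the 3rd, 22–28 the 4th, 29–31 the 5th.
9 is in the range for the 2nd.

2nd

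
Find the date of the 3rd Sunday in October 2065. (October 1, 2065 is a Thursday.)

October 18, 2065

October 2065 begins on a Thursday, so the first Sunday is October 4 (3 days later).
The 3rd Sunday is 2 weeks later: 4 + 14 = 18.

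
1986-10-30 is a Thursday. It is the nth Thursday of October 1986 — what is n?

Day 30 falls in week ⌈30/7⌉ of the month.
Days 1–7 hold the 1st Thursday, 8–14 the 2nd, 15–21 the 3rd, 22–28 the 4th, 29–31 the 5th.
30 is in the range for the 5th.

5th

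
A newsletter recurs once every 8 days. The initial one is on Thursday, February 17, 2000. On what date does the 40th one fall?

December 25, 2000

The 40th occurrence is 39 intervals after the first: 39 × 8 = 312 days after February 17, 2000.
February has 29 days — 12 days to the end of February leaves 300.
March has 31 days (269 left).
April has 30 days (239 left).
May has 31 days (208 left).
June has 30 days (178 left).
July has 31 days (147 left).
August has 31 days (116 left).
September has 30 days (86 left).
October has 31 days (55 left).
November has 30 days (25 left).
25 days into December → December 25, 2000.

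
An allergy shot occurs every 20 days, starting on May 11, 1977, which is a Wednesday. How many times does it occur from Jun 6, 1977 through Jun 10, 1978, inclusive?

18

Occurrences land 20·i days after May 11, 1977 for i = 0, 1, 2, …
Jun 6, 1977 is 26 days after the start; 26 ÷ 20 = 1 remainder 6; since the remainder is 6, round up to i = 2. First occurrence in the window: #3 on Jun 20, 1977 (2×20 = 40 days in).
Jun 10, 1978 is 395 days after the start; 395 ÷ 20 = 19 remainder 15. Last occurrence in the window: #20 on May 26, 1978.
Occurrences #3 through #20: 18 in total.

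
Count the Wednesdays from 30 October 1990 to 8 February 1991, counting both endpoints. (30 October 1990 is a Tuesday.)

15

30 October 1990 is a Tuesday; the first Wednesday on or after it is 31 October 1990 (1 day later).
From 31 October 1990 to 8 February 1991: 0 + 30 + 31 + 31 + 8 = 100 days (rest of October, November, December, January, February).
100 ÷ 7 = 14 full weeks with remainder 2, so 14 more Wednesdays after the first → 15.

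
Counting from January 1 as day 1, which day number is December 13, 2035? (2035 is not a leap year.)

Days in months before December: 31 + 28 + 31 + 30 + 31 + 30 + 31 + 31 + 30 + 31 + 30 = 334.
Plus 13 days into December → day 347.

347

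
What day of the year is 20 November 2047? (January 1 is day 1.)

Days in months before November: 31 + 28 + 31 + 30 + 31 + 30 + 31 + 31 + 30 + 31 = 304.
Plus 20 days into November → day 324.

324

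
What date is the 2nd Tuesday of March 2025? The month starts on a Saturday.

March 11, 2025

March 2025 begins on a Saturday, so the first Tuesday is March 4 (3 days later).
The 2nd Tuesday is 1 weeks later: 4 + 7 = 11.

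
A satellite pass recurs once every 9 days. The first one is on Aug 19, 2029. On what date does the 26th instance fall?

Apr 1, 2030

The 26th occurrence is 25 intervals after the first: 25 × 9 = 225 days after Aug 19, 2029.
Aug has 31 days — 12 days to the end of Aug leaves 213.
Sep has 30 days (183 left).
Oct has 31 days (152 left).
Nov has 30 days (122 left).
Dec has 31 days (91 left).
Jan has 31 days (60 left).
Feb has 28 days (32 left).
Mar has 31 days (1 left).
1 day into Apr → Apr 1, 2030.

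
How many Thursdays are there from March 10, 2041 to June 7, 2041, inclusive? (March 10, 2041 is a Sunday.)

March 10, 2041 is a Sunday; the first Thursday on or after it is March 14, 2041 (4 days later).
From March 14, 2041 to June 7, 2041: 17 + 30 + 31 + 7 = 85 days (rest of March, April, May, June).
85 ÷ 7 = 12 full weeks with remainder 1, so 12 more Thursdays after the first → 13.

13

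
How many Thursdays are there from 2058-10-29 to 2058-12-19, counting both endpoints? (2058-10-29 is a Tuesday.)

2058-10-29 is a Tuesday; the first Thursday on or after it is 2058-10-31 (2 days later).
From 2058-10-31 to 2058-12-19: 0 + 30 + 19 = 49 days (rest of October, November, December).
49 ÷ 7 = 7 full weeks with remainder 0, so 7 more Thursdays after the first → 8.

8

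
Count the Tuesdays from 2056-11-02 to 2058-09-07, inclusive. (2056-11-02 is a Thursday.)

96

2056-11-02 is a Thursday; the first Tuesday on or after it is 2056-11-07 (5 days later).
From 2056-11-07 to 2058-09-07: 54 + 365 + 250 = 669 days (rest of 2056, 2057, to 2058-09-07 in 2058).
669 ÷ 7 = 95 full weeks with remainder 4, so 95 more Tuesdays after the first → 96.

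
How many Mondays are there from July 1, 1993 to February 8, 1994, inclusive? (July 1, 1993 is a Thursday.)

July 1, 1993 is a Thursday; the first Monday on or after it is July 5, 1993 (4 days later).
From July 5, 1993 to February 8, 1994: 26 + 31 + 30 + 31 + 30 + 31 + 31 + 8 = 218 days (rest of July, August, September, October, November, December, January, February).
218 ÷ 7 = 31 full weeks with remainder 1, so 31 more Mondays after the first → 32.

32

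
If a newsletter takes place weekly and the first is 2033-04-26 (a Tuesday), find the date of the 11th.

2033-07-05

The 11th occurrence is 10 intervals after the first: 10 × 7 = 70 days after 2033-04-26.
April has 30 days — 4 days to the end of April leaves 66.
May has 31 days (35 left).
June has 30 days (5 left).
5 days into July → 2033-07-05.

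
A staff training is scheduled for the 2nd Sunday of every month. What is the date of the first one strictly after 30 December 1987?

December 1987 starts on a Tuesday; its first Sunday is the 6th, so the 2nd Sunday is the 13th — 13 December 1987.
That is not after 30 December 1987, so look at January 1988.
January 1988 starts on a Friday; its first Sunday is the 3rd, so the 2nd Sunday is the 10th — 10 January 1988.

10 January 1988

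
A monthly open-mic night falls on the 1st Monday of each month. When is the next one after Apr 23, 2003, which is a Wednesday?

May 5, 2003

Apr 2003 starts on a Tuesday, so its 1st Monday is Apr 7, 2003 (6 days in).
That is not after Apr 23, 2003, so look at May 2003.
May 2003 starts on a Thursday, so its 1st Monday is May 5, 2003 (4 days in).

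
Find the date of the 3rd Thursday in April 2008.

April 2008 begins on a Tuesday, so the first Thursday is April 3 (2 days later).
The 3rd Thursday is 2 weeks later: 3 + 14 = 17.

2008-04-17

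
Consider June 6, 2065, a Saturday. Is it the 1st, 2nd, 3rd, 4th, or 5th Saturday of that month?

Day 6 falls in week ⌈6/7⌉ of the month.
Days 1–7 hold the 1st Saturday, 8–14 the 2nd, 15–21 the 3rd, 22–28 the 4th, 29–31 the 5th.
6 is in the range for the 1st.

1st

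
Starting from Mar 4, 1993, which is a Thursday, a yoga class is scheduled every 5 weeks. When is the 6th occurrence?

The 6th occurrence is 5 intervals after the first: 5 × 35 = 175 days after Mar 4, 1993.
Mar has 31 days — 27 days to the end of Mar leaves 148.
Apr has 30 days (118 left).
May has 31 days (87 left).
Jun has 30 days (57 left).
Jul has 31 days (26 left).
26 days into Aug → Aug 26, 1993.

Aug 26, 1993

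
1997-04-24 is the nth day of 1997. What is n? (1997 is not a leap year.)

Days in months before April: 31 + 28 + 31 = 90.
Plus 24 days into April → day 114.

114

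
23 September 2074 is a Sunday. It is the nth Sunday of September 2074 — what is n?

Day 23 falls in week ⌈23/7⌉ of the month.
Days 1–7 hold the 1st Sunday, 8–14 the 2nd, 15–21 the 3rd, 22–28 the 4th, 29–31 the 5th.
23 is in the range for the 4th.

4th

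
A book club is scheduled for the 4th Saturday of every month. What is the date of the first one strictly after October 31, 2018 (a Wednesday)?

November 24, 2018

October 2018 starts on a Monday; its first Saturday is the 6th, so the 4th Saturday is the 27th — October 27, 2018.
That is not after October 31, 2018, so look at November 2018.
November 2018 starts on a Thursday; its first Saturday is the 3rd, so the 4th Saturday is the 24th — November 24, 2018.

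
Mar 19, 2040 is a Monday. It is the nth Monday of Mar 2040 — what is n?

Day 19 falls in week ⌈19/7⌉ of the month.
Days 1–7 hold the 1st Monday, 8–14 the 2nd, 15–21 the 3rd, 22–28 the 4th, 29–31 the 5th.
19 is in the range for the 3rd.

3rd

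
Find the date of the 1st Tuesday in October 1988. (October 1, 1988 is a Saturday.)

October 1988 begins on a Saturday, so the first Tuesday is October 4 (3 days later).

October 4, 1988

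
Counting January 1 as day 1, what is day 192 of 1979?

11 July 1979

January has 31 days (192 − 31 = 161 remain).
February has 28 days (161 − 28 = 133 remain).
March has 31 days (133 − 31 = 102 remain).
April has 30 days (102 − 30 = 72 remain).
May has 31 days (72 − 31 = 41 remain).
June has 30 days (41 − 30 = 11 remain).
11 into July → July 11.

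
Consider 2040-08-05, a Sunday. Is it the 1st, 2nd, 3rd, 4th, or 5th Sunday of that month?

Day 5 falls in week ⌈5/7⌉ of the month.
Days 1–7 hold the 1st Sunday, 8–14 the 2nd, 15–21 the 3rd, 22–28 the 4th, 29–31 the 5th.
5 is in the range for the 1st.

1st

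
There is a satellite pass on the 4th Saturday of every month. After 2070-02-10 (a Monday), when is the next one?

February 2070 starts on a Saturday; its first Saturday is the 1st, so the 4th Saturday is the 22nd — 2070-02-22.
2070-02-22 is after 2070-02-10, so that is the next one.

2070-02-22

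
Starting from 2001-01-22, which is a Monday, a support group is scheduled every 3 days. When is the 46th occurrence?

2001-06-06

The 46th occurrence is 45 intervals after the first: 45 × 3 = 135 days after 2001-01-22.
January has 31 days — 9 days to the end of January leaves 126.
February has 28 days (98 left).
March has 31 days (67 left).
April has 30 days (37 left).
May has 31 days (6 left).
6 days into June → 2001-06-06.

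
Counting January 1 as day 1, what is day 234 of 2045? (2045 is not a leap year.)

Jan has 31 days (234 − 31 = 203 remain).
Feb has 28 days (203 − 28 = 175 remain).
Mar has 31 days (175 − 31 = 144 remain).
Apr has 30 days (144 − 30 = 114 remain).
May has 31 days (114 − 31 = 83 remain).
Jun has 30 days (83 − 30 = 53 remain).
Jul has 31 days (53 − 31 = 22 remain).
22 into Aug → Aug 22.

Aug 22, 2045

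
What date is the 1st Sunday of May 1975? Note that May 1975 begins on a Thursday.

May 1975 begins on a Thursday, so the first Sunday is May 4 (3 days later).

May 4, 1975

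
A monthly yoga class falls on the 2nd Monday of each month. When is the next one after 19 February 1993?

February 1993 starts on a Monday; its first Monday is the 1st, so the 2nd Monday is the 8th — 8 February 1993.
That is not after 19 February 1993, so look at March 1993.
March 1993 starts on a Monday; its first Monday is the 1st, so the 2nd Monday is the 8th — 8 March 1993.

8 March 1993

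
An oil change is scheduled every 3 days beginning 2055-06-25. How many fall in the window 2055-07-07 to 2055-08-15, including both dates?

Occurrences land 3·i days after 2055-06-25 for i = 0, 1, 2, …
2055-07-07 is 12 days after the start; 12 ÷ 3 = 4 remainder 0. First occurrence in the window: #5 on 2055-07-07 (4×3 = 12 days in).
2055-08-15 is 51 days after the start; 51 ÷ 3 = 17 remainder 0. Last occurrence in the window: #18 on 2055-08-15.
Occurrences #5 through #18: 14 in total.

14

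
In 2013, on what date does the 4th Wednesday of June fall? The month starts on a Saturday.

June 26, 2013

June 2013 begins on a Saturday, so the first Wednesday is June 5 (4 days later).
The 4th Wednesday is 3 weeks later: 5 + 21 = 26.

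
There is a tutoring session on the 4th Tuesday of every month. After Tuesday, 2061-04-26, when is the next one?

2061-05-24

April 2061 starts on a Friday; its first Tuesday is the 5th, so the 4th Tuesday is the 26th — 2061-04-26.
That is not after 2061-04-26, so look at May 2061.
May 2061 starts on a Sunday; its first Tuesday is the 3rd, so the 4th Tuesday is the 24th — 2061-05-24.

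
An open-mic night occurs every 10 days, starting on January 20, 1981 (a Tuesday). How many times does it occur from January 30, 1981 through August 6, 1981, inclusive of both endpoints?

19

Occurrences land 10·i days after January 20, 1981 for i = 0, 1, 2, …
January 30, 1981 is 10 days after the start; 10 ÷ 10 = 1 remainder 0. First occurrence in the window: #2 on January 30, 1981 (1×10 = 10 days in).
August 6, 1981 is 198 days after the start; 198 ÷ 10 = 19 remainder 8. Last occurrence in the window: #20 on July 29, 1981.
Occurrences #2 through #20: 19 in total.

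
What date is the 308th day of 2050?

4 November 2050

January has 31 days (308 − 31 = 277 remain).
February has 28 days (277 − 28 = 249 remain).
March has 31 days (249 − 31 = 218 remain).
April has 30 days (218 − 30 = 188 remain).
May has 31 days (188 − 31 = 157 remain).
June has 30 days (157 − 30 = 127 remain).
July has 31 days (127 − 31 = 96 remain).
August has 31 days (96 − 31 = 65 remain).
September has 30 days (65 − 30 = 35 remain).
October has 31 days (35 − 31 = 4 remain).
4 into November → November 4.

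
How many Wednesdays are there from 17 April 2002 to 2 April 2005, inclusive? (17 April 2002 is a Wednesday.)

155

17 April 2002 is a Wednesday; the first Wednesday on or after it is 17 April 2002.
From 17 April 2002 to 2 April 2005: 258 + 365 + 366 + 92 = 1081 days (rest of 2002, 2003, 2004, to 2 April 2005 in 2005).
1081 ÷ 7 = 154 full weeks with remainder 3, so 154 more Wednesdays after the first → 155.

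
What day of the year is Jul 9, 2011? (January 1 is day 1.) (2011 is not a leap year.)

190

Days in months before Jul: 31 + 28 + 31 + 30 + 31 + 30 = 181.
Plus 9 days into Jul → day 190.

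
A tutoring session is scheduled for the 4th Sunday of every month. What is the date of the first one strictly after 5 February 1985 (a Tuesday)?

24 February 1985

February 1985 starts on a Friday; its first Sunday is the 3rd, so the 4th Sunday is the 24th — 24 February 1985.
24 February 1985 is after 5 February 1985, so that is the next one.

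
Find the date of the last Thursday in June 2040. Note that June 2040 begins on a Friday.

June 2040 begins on a Friday, so the first Thursday is June 7 (6 days later).
June 2040 has 30 days. Adding weeks: 7, 14, 21, 28 — the last one ≤ 30 is the 28th.

June 28, 2040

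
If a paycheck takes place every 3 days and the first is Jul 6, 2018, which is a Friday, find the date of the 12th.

The 12th occurrence is 11 intervals after the first: 11 × 3 = 33 days after Jul 6, 2018.
Jul has 31 days — 25 days to the end of Jul leaves 8.
8 days into Aug → Aug 8, 2018.

Aug 8, 2018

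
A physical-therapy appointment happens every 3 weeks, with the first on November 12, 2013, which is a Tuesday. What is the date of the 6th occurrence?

The 6th occurrence is 5 intervals after the first: 5 × 21 = 105 days after November 12, 2013.
November has 30 days — 18 days to the end of November leaves 87.
December has 31 days (56 left).
January has 31 days (25 left).
25 days into February → February 25, 2014.

February 25, 2014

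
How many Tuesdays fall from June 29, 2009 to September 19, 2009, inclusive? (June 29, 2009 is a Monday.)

June 29, 2009 is a Monday; the first Tuesday on or after it is June 30, 2009 (1 day later).
From June 30, 2009 to September 19, 2009: 0 + 31 + 31 + 19 = 81 days (rest of June, July, August, September).
81 ÷ 7 = 11 full weeks with remainder 4, so 11 more Tuesdays after the first → 12.

12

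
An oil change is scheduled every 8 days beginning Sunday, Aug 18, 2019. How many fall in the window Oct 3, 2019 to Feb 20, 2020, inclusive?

Occurrences land 8·i days after Aug 18, 2019 for i = 0, 1, 2, …
Oct 3, 2019 is 46 days after the start; 46 ÷ 8 = 5 remainder 6; since the remainder is 6, round up to i = 6. First occurrence in the window: #7 on Oct 5, 2019 (6×8 = 48 days in).
Feb 20, 2020 is 186 days after the start; 186 ÷ 8 = 23 remainder 2. Last occurrence in the window: #24 on Feb 18, 2020.
Occurrences #7 through #24: 18 in total.

18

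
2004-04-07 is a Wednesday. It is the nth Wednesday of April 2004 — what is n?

Day 7 falls in week ⌈7/7⌉ of the month.
Days 1–7 hold the 1st Wednesday, 8–14 the 2nd, 15–21 the 3rd, 22–28 the 4th, 29–31 the 5th.
7 is in the range for the 1st.

1st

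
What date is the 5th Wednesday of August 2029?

29 August 2029

August 2029 begins on a Wednesday, so the first Wednesday is August 1.
The 5th Wednesday is 4 weeks later: 1 + 28 = 29.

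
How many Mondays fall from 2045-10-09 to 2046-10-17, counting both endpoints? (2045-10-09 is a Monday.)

54

2045-10-09 is a Monday; the first Monday on or after it is 2045-10-09.
From 2045-10-09 to 2046-10-17: 83 + 290 = 373 days (rest of 2045, to 2046-10-17 in 2046).
373 ÷ 7 = 53 full weeks with remainder 2, so 53 more Mondays after the first → 54.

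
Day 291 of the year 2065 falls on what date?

Oct 18, 2065

Jan has 31 days (291 − 31 = 260 remain).
Feb has 28 days (260 − 28 = 232 remain).
Mar has 31 days (232 − 31 = 201 remain).
Apr has 30 days (201 − 30 = 171 remain).
May has 31 days (171 − 31 = 140 remain).
Jun has 30 days (140 − 30 = 110 remain).
Jul has 31 days (110 − 31 = 79 remain).
Aug has 31 days (79 − 31 = 48 remain).
Sep has 30 days (48 − 30 = 18 remain).
18 into Oct → Oct 18.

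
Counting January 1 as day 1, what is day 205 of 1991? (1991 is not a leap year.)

24 July 1991

January has 31 days (205 − 31 = 174 remain).
February has 28 days (174 − 28 = 146 remain).
March has 31 days (146 − 31 = 115 remain).
April has 30 days (115 − 30 = 85 remain).
May has 31 days (85 − 31 = 54 remain).
June has 30 days (54 − 30 = 24 remain).
24 into July → July 24.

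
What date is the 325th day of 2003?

January has 31 days (325 − 31 = 294 remain).
February has 28 days (294 − 28 = 266 remain).
March has 31 days (266 − 31 = 235 remain).
April has 30 days (235 − 30 = 205 remain).
May has 31 days (205 − 31 = 174 remain).
June has 30 days (174 − 30 = 144 remain).
July has 31 days (144 − 31 = 113 remain).
August has 31 days (113 − 31 = 82 remain).
September has 30 days (82 − 30 = 52 remain).
October has 31 days (52 − 31 = 21 remain).
21 into November → November 21.

2003-11-21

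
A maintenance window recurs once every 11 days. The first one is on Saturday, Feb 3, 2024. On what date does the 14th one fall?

The 14th occurrence is 13 intervals after the first: 13 × 11 = 143 days after Feb 3, 2024.
Feb has 29 days — 26 days to the end of Feb leaves 117.
Mar has 31 days (86 left).
Apr has 30 days (56 left).
May has 31 days (25 left).
25 days into Jun → Jun 25, 2024.

Jun 25, 2024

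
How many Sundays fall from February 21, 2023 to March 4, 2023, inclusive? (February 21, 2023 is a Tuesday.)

February 21, 2023 is a Tuesday; the first Sunday on or after it is February 26, 2023 (5 days later).
From February 26, 2023 to March 4, 2023: 2 + 4 = 6 days (rest of February, March).
6 ÷ 7 = 0 full weeks with remainder 6, so 0 more Sundays after the first → 1.

1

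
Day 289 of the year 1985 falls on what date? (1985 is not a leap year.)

January has 31 days (289 − 31 = 258 remain).
February has 28 days (258 − 28 = 230 remain).
March has 31 days (230 − 31 = 199 remain).
April has 30 days (199 − 30 = 169 remain).
May has 31 days (169 − 31 = 138 remain).
June has 30 days (138 − 30 = 108 remain).
July has 31 days (108 − 31 = 77 remain).
August has 31 days (77 − 31 = 46 remain).
September has 30 days (46 − 30 = 16 remain).
16 into October → October 16.

1985-10-16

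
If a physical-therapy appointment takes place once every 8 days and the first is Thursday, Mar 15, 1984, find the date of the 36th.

The 36th occurrence is 35 intervals after the first: 35 × 8 = 280 days after Mar 15, 1984.
Mar has 31 days — 16 days to the end of Mar leaves 264.
Apr has 30 days (234 left).
May has 31 days (203 left).
Jun has 30 days (173 left).
Jul has 31 days (142 left).
Aug has 31 days (111 left).
Sep has 30 days (81 left).
Oct has 31 days (50 left).
Nov has 30 days (20 left).
20 days into Dec → Dec 20, 1984.

Dec 20, 1984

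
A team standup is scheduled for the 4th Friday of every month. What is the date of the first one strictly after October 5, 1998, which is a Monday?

October 1998 starts on a Thursday; its first Friday is the 2nd, so the 4th Friday is the 23rd — October 23, 1998.
October 23, 1998 is after October 5, 1998, so that is the next one.

October 23, 1998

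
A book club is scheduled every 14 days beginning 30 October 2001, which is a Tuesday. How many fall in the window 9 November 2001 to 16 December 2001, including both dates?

Occurrences land 14·i days after 30 October 2001 for i = 0, 1, 2, …
9 November 2001 is 10 days after the start; 10 ÷ 14 = 0 remainder 10; since the remainder is 10, round up to i = 1. First occurrence in the window: #2 on 13 November 2001 (1×14 = 14 days in).
16 December 2001 is 47 days after the start; 47 ÷ 14 = 3 remainder 5. Last occurrence in the window: #4 on 11 December 2001.
Occurrences #2 through #4: 3 in total.

3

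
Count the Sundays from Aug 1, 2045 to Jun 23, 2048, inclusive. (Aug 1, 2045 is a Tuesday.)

151

Aug 1, 2045 is a Tuesday; the first Sunday on or after it is Aug 6, 2045 (5 days later).
From Aug 6, 2045 to Jun 23, 2048: 147 + 365 + 365 + 175 = 1052 days (rest of 2045, 2046, 2047, to Jun 23, 2048 in 2048).
1052 ÷ 7 = 150 full weeks with remainder 2, so 150 more Sundays after the first → 151.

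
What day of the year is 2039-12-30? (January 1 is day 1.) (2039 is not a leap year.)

Days in months before December: 31 + 28 + 31 + 30 + 31 + 30 + 31 + 31 + 30 + 31 + 30 = 334.
Plus 30 days into December → day 364.

364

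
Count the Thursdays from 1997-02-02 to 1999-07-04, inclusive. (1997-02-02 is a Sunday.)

1997-02-02 is a Sunday; the first Thursday on or after it is 1997-02-06 (4 days later).
From 1997-02-06 to 1999-07-04: 328 + 365 + 185 = 878 days (rest of 1997, 1998, to 1999-07-04 in 1999).
878 ÷ 7 = 125 full weeks with remainder 3, so 125 more Thursdays after the first → 126.

126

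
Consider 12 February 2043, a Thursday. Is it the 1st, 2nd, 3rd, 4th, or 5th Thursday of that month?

Day 12 falls in week ⌈12/7⌉ of the month.
Days 1–7 hold the 1st Thursday, 8–14 the 2nd, 15–21 the 3rd, 22–28 the 4th, 29–31 the 5th.
12 is in the range for the 2nd.

2nd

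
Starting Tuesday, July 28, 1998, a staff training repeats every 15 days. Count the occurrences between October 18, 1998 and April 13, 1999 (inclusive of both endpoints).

12

Occurrences land 15·i days after July 28, 1998 for i = 0, 1, 2, …
October 18, 1998 is 82 days after the start; 82 ÷ 15 = 5 remainder 7; since the remainder is 7, round up to i = 6. First occurrence in the window: #7 on October 26, 1998 (6×15 = 90 days in).
April 13, 1999 is 259 days after the start; 259 ÷ 15 = 17 remainder 4. Last occurrence in the window: #18 on April 9, 1999.
Occurrences #7 through #18: 12 in total.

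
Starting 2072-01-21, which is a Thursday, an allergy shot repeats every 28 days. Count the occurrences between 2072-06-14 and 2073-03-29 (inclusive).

Occurrences land 28·i days after 2072-01-21 for i = 0, 1, 2, …
2072-06-14 is 145 days after the start; 145 ÷ 28 = 5 remainder 5; since the remainder is 5, round up to i = 6. First occurrence in the window: #7 on 2072-07-07 (6×28 = 168 days in).
2073-03-29 is 433 days after the start; 433 ÷ 28 = 15 remainder 13. Last occurrence in the window: #16 on 2073-03-16.
Occurrences #7 through #16: 10 in total.

10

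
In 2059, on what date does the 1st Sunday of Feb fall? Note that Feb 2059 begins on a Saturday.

Feb 2, 2059

Feb 2059 begins on a Saturday, so the first Sunday is Feb 2 (1 day later).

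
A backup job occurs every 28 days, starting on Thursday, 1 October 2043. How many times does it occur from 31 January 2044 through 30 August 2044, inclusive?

7

Occurrences land 28·i days after 1 October 2043 for i = 0, 1, 2, …
31 January 2044 is 122 days after the start; 122 ÷ 28 = 4 remainder 10; since the remainder is 10, round up to i = 5. First occurrence in the window: #6 on 18 February 2044 (5×28 = 140 days in).
30 August 2044 is 334 days after the start; 334 ÷ 28 = 11 remainder 26. Last occurrence in the window: #12 on 4 August 2044.
Occurrences #6 through #12: 7 in total.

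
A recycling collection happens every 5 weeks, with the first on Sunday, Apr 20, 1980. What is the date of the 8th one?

The 8th occurrence is 7 intervals after the first: 7 × 35 = 245 days after Apr 20, 1980.
Apr has 30 days — 10 days to the end of Apr leaves 235.
May has 31 days (204 left).
Jun has 30 days (174 left).
Jul has 31 days (143 left).
Aug has 31 days (112 left).
Sep has 30 days (82 left).
Oct has 31 days (51 left).
Nov has 30 days (21 left).
21 days into Dec → Dec 21, 1980.

Dec 21, 1980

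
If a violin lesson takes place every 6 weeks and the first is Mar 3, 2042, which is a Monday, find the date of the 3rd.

The 3rd occurrence is 2 intervals after the first: 2 × 42 = 84 days after Mar 3, 2042.
Mar has 31 days — 28 days to the end of Mar leaves 56.
Apr has 30 days (26 left).
26 days into May → May 26, 2042.

May 26, 2042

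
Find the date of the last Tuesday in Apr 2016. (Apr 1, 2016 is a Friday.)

Apr 2016 begins on a Friday, so the first Tuesday is Apr 5 (4 days later).
Apr 2016 has 30 days. Adding weeks: 5, 12, 19, 26 — the last one ≤ 30 is the 26th.

Apr 26, 2016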